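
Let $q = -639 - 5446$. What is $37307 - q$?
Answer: $43392$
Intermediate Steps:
$q = -6085$ ($q = -639 - 5446 = -6085$)
$37307 - q = 37307 - -6085 = 37307 + 6085 = 43392$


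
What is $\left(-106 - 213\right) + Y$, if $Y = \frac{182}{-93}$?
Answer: $- \frac{29849}{93} \approx -320.96$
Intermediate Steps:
$Y = - \frac{182}{93}$ ($Y = 182 \left(- \frac{1}{93}\right) = - \frac{182}{93} \approx -1.957$)
$\left(-106 - 213\right) + Y = \left(-106 - 213\right) - \frac{182}{93} = -319 - \frac{182}{93} = - \frac{29849}{93}$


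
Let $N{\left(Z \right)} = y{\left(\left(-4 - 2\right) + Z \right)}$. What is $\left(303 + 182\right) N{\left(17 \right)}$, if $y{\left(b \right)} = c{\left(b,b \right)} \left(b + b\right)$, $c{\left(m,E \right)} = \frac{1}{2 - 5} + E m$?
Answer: $\frac{3862540}{3} \approx 1.2875 \cdot 10^{6}$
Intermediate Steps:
$c{\left(m,E \right)} = - \frac{1}{3} + E m$ ($c{\left(m,E \right)} = \frac{1}{-3} + E m = - \frac{1}{3} + E m$)
$y{\left(b \right)} = 2 b \left(- \frac{1}{3} + b^{2}\right)$ ($y{\left(b \right)} = \left(- \frac{1}{3} + b b\right) \left(b + b\right) = \left(- \frac{1}{3} + b^{2}\right) 2 b = 2 b \left(- \frac{1}{3} + b^{2}\right)$)
$N{\left(Z \right)} = 2 \left(-6 + Z\right) \left(- \frac{1}{3} + \left(-6 + Z\right)^{2}\right)$ ($N{\left(Z \right)} = 2 \left(\left(-4 - 2\right) + Z\right) \left(- \frac{1}{3} + \left(\left(-4 - 2\right) + Z\right)^{2}\right) = 2 \left(-6 + Z\right) \left(- \frac{1}{3} + \left(-6 + Z\right)^{2}\right)$)
$\left(303 + 182\right) N{\left(17 \right)} = \left(303 + 182\right) \frac{2 \left(-1 + 3 \left(-6 + 17\right)^{2}\right) \left(-6 + 17\right)}{3} = 485 \cdot \frac{2}{3} \left(-1 + 3 \cdot 11^{2}\right) 11 = 485 \cdot \frac{2}{3} \left(-1 + 3 \cdot 121\right) 11 = 485 \cdot \frac{2}{3} \left(-1 + 363\right) 11 = 485 \cdot \frac{2}{3} \cdot 362 \cdot 11 = 485 \cdot \frac{7964}{3} = \frac{3862540}{3}$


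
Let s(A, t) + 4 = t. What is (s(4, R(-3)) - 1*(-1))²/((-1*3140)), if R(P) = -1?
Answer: -4/785 ≈ -0.0050955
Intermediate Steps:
s(A, t) = -4 + t
(s(4, R(-3)) - 1*(-1))²/((-1*3140)) = ((-4 - 1) - 1*(-1))²/((-1*3140)) = (-5 + 1)²/(-3140) = (-4)²*(-1/3140) = 16*(-1/3140) = -4/785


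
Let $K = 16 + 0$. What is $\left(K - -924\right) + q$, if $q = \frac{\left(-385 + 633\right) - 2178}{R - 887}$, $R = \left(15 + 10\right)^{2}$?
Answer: $\frac{124105}{131} \approx 947.37$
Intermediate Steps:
$R = 625$ ($R = 25^{2} = 625$)
$K = 16$
$q = \frac{965}{131}$ ($q = \frac{\left(-385 + 633\right) - 2178}{625 - 887} = \frac{248 - 2178}{-262} = \left(-1930\right) \left(- \frac{1}{262}\right) = \frac{965}{131} \approx 7.3664$)
$\left(K - -924\right) + q = \left(16 - -924\right) + \frac{965}{131} = \left(16 + 924\right) + \frac{965}{131} = 940 + \frac{965}{131} = \frac{124105}{131}$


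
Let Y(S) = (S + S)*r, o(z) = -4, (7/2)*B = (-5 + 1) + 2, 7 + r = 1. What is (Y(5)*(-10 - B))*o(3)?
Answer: -15840/7 ≈ -2262.9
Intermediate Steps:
r = -6 (r = -7 + 1 = -6)
B = -4/7 (B = 2*((-5 + 1) + 2)/7 = 2*(-4 + 2)/7 = (2/7)*(-2) = -4/7 ≈ -0.57143)
Y(S) = -12*S (Y(S) = (S + S)*(-6) = (2*S)*(-6) = -12*S)
(Y(5)*(-10 - B))*o(3) = ((-12*5)*(-10 - 1*(-4/7)))*(-4) = -60*(-10 + 4/7)*(-4) = -60*(-66/7)*(-4) = (3960/7)*(-4) = -15840/7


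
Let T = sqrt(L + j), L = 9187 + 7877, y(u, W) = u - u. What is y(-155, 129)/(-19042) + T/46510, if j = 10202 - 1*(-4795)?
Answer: sqrt(32061)/46510 ≈ 0.0038498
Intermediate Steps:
y(u, W) = 0
L = 17064
j = 14997 (j = 10202 + 4795 = 14997)
T = sqrt(32061) (T = sqrt(17064 + 14997) = sqrt(32061) ≈ 179.06)
y(-155, 129)/(-19042) + T/46510 = 0/(-19042) + sqrt(32061)/46510 = 0*(-1/19042) + sqrt(32061)*(1/46510) = 0 + sqrt(32061)/46510 = sqrt(32061)/46510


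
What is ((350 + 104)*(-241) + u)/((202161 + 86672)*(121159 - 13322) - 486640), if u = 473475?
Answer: 364061/31146397581 ≈ 1.1689e-5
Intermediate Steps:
((350 + 104)*(-241) + u)/((202161 + 86672)*(121159 - 13322) - 486640) = ((350 + 104)*(-241) + 473475)/((202161 + 86672)*(121159 - 13322) - 486640) = (454*(-241) + 473475)/(288833*107837 - 486640) = (-109414 + 473475)/(31146884221 - 486640) = 364061/31146397581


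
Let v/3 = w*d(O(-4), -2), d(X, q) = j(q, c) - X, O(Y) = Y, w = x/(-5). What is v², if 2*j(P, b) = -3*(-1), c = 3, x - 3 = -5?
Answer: 1089/25 ≈ 43.560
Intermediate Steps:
x = -2 (x = 3 - 5 = -2)
j(P, b) = 3/2 (j(P, b) = (-3*(-1))/2 = (½)*3 = 3/2)
w = ⅖ (w = -2/(-5) = -2*(-⅕) = ⅖ ≈ 0.40000)
d(X, q) = 3/2 - X
v = 33/5 (v = 3*(2*(3/2 - 1*(-4))/5) = 3*(2*(3/2 + 4)/5) = 3*((⅖)*(11/2)) = 3*(11/5) = 33/5 ≈ 6.6000)
v² = (33/5)² = 1089/25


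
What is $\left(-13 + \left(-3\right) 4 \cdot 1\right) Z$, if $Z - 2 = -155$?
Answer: $3825$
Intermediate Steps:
$Z = -153$ ($Z = 2 - 155 = -153$)
$\left(-13 + \left(-3\right) 4 \cdot 1\right) Z = \left(-13 + \left(-3\right) 4 \cdot 1\right) \left(-153\right) = \left(-13 - 12\right) \left(-153\right) = \left(-25\right) \left(-153\right) = 3825$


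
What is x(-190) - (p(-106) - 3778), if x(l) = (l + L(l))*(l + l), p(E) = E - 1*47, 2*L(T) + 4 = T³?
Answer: 1303286891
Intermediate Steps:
L(T) = -2 + T³/2
p(E) = -47 + E (p(E) = E - 47 = -47 + E)
x(l) = 2*l*(-2 + l + l³/2) (x(l) = (l + (-2 + l³/2))*(l + l) = (-2 + l + l³/2)*(2*l) = 2*l*(-2 + l + l³/2))
x(-190) - (p(-106) - 3778) = -190*(-4 + (-190)³ + 2*(-190)) - ((-47 - 106) - 3778) = -190*(-4 - 6859000 - 380) - (-153 - 3778) = -190*(-6859384) - 1*(-3931) = 1303282960 + 3931 = 1303286891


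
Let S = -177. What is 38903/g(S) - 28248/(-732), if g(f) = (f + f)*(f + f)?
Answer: 297366947/7644276 ≈ 38.901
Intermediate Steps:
g(f) = 4*f**2 (g(f) = (2*f)*(2*f) = 4*f**2)
38903/g(S) - 28248/(-732) = 38903/((4*(-177)**2)) - 28248/(-732) = 38903/((4*31329)) - 28248*(-1/732) = 38903/125316 + 2354/61 = 297366947/7644276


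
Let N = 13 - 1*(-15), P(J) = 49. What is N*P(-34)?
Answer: 1372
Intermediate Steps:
N = 28 (N = 13 + 15 = 28)
N*P(-34) = 28*49 = 1372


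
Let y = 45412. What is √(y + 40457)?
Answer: 3*√9541 ≈ 293.03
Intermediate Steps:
√(y + 40457) = √(45412 + 40457) = √85869 = 3*√9541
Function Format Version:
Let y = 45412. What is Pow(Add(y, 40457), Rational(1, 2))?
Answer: Mul(3, Pow(9541, Rational(1, 2))) ≈ 293.03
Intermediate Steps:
Pow(Add(y, 40457), Rational(1, 2)) = Pow(Add(45412, 40457), Rational(1, 2)) = Pow(85869, Rational(1, 2)) = Mul(3, Pow(9541, Rational(1, 2)))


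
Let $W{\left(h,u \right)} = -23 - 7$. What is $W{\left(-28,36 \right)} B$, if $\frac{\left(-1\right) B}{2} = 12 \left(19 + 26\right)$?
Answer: $32400$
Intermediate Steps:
$W{\left(h,u \right)} = -30$
$B = -1080$ ($B = - 2 \cdot 12 \left(19 + 26\right) = - 2 \cdot 12 \cdot 45 = \left(-2\right) 540 = -1080$)
$W{\left(-28,36 \right)} B = \left(-30\right) \left(-1080\right) = 32400$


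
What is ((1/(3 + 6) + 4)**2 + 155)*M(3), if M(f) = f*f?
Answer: 13924/9 ≈ 1547.1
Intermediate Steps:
M(f) = f**2
((1/(3 + 6) + 4)**2 + 155)*M(3) = ((1/(3 + 6) + 4)**2 + 155)*3**2 = ((1/9 + 4)**2 + 155)*9 = ((37/9)**2 + 155)*9 = (1369/81 + 155)*9 = (13924/81)*9 = 13924/9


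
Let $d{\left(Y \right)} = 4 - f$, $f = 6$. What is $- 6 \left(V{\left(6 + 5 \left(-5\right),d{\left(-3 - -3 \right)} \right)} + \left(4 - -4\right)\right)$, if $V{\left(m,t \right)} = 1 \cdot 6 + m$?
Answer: $30$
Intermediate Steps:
$d{\left(Y \right)} = -2$ ($d{\left(Y \right)} = 4 - 6 = -2$)
$V{\left(m,t \right)} = 6 + m$
$- 6 \left(V{\left(6 + 5 \left(-5\right),d{\left(-3 - -3 \right)} \right)} + \left(4 - -4\right)\right) = - 6 \left(\left(6 + \left(6 + 5 \left(-5\right)\right)\right) + \left(4 - -4\right)\right) = - 6 \left(\left(6 + \left(6 - 25\right)\right) + \left(4 + 4\right)\right) = - 6 \left(\left(6 - 19\right) + 8\right) = - 6 \left(-13 + 8\right) = \left(-6\right) \left(-5\right) = 30$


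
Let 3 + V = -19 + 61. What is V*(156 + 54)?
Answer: 8190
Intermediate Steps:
V = 39 (V = -3 + (-19 + 61) = -3 + 42 = 39)
V*(156 + 54) = 39*(156 + 54) = 39*210 = 8190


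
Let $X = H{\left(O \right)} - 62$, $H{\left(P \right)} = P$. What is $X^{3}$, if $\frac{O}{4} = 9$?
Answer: $-17576$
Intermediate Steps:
$O = 36$ ($O = 4 \cdot 9 = 36$)
$X = -26$ ($X = 36 - 62 = -26$)
$X^{3} = \left(-26\right)^{3} = -17576$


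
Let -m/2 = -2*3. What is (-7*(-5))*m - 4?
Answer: 416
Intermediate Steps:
m = 12 (m = -(-4)*3 = -2*(-6) = 12)
(-7*(-5))*m - 4 = -7*(-5)*12 - 4 = 35*12 - 4 = 420 - 4 = 416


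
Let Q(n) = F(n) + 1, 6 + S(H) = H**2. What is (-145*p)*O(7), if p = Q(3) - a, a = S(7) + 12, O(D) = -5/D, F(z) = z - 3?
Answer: -39150/7 ≈ -5592.9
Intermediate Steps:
S(H) = -6 + H**2
F(z) = -3 + z
Q(n) = -2 + n (Q(n) = (-3 + n) + 1 = -2 + n)
a = 55 (a = (-6 + 7**2) + 12 = (-6 + 49) + 12 = 43 + 12 = 55)
p = -54 (p = (-2 + 3) - 1*55 = 1 - 55 = -54)
(-145*p)*O(7) = (-145*(-54))*(-5/7) = 7830*(-5*1/7) = 7830*(-5/7) = -39150/7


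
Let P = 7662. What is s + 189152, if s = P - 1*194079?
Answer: 2735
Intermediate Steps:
s = -186417 (s = 7662 - 1*194079 = 7662 - 194079 = -186417)
s + 189152 = -186417 + 189152 = 2735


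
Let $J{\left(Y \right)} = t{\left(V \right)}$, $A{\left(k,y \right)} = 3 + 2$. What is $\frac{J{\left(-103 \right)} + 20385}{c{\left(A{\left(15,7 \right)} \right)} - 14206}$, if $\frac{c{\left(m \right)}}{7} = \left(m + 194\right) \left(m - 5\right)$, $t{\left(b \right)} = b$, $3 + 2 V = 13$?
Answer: $- \frac{10195}{7103} \approx -1.4353$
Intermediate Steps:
$V = 5$ ($V = - \frac{3}{2} + \frac{1}{2} \cdot 13 = - \frac{3}{2} + \frac{13}{2} = 5$)
$A{\left(k,y \right)} = 5$
$c{\left(m \right)} = 7 \left(-5 + m\right) \left(194 + m\right)$ ($c{\left(m \right)} = 7 \left(m + 194\right) \left(m - 5\right) = 7 \left(194 + m\right) \left(-5 + m\right) = 7 \left(-5 + m\right) \left(194 + m\right)$)
$J{\left(Y \right)} = 5$
$\frac{J{\left(-103 \right)} + 20385}{c{\left(A{\left(15,7 \right)} \right)} - 14206} = \frac{5 + 20385}{\left(-6790 + 7 \cdot 5^{2} + 1323 \cdot 5\right) - 14206} = \frac{20390}{\left(-6790 + 7 \cdot 25 + 6615\right) - 14206} = \frac{20390}{\left(-6790 + 175 + 6615\right) - 14206} = \frac{20390}{0 - 14206} = \frac{20390}{-14206} = 20390 \left(- \frac{1}{14206}\right) = - \frac{10195}{7103}$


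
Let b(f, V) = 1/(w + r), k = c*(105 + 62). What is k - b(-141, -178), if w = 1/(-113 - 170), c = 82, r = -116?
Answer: 449560609/32829 ≈ 13694.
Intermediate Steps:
k = 13694 (k = 82*(105 + 62) = 82*167 = 13694)
w = -1/283 (w = 1/(-283) = -1/283 ≈ -0.0035336)
b(f, V) = -283/32829 (b(f, V) = 1/(-1/283 - 116) = 1/(-32829/283) = -283/32829)
k - b(-141, -178) = 13694 - 1*(-283/32829) = 13694 + 283/32829 = 449560609/32829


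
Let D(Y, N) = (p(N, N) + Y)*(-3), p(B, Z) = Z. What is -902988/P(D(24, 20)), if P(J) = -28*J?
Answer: -75249/308 ≈ -244.31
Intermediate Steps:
D(Y, N) = -3*N - 3*Y (D(Y, N) = (N + Y)*(-3) = -3*N - 3*Y)
-902988/P(D(24, 20)) = -902988*(-1/(28*(-3*20 - 3*24))) = -902988*(-1/(28*(-60 - 72))) = -902988/((-28*(-132))) = -902988/3696 = -902988*1/3696 = -75249/308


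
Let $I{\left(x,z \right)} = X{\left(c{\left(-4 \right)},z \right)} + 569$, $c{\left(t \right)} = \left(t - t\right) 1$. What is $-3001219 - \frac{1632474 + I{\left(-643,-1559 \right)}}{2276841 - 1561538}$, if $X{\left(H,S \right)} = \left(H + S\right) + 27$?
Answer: $- \frac{2146782585868}{715303} \approx -3.0012 \cdot 10^{6}$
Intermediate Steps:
$c{\left(t \right)} = 0$ ($c{\left(t \right)} = 0 \cdot 1 = 0$)
$X{\left(H,S \right)} = 27 + H + S$
$I{\left(x,z \right)} = 596 + z$ ($I{\left(x,z \right)} = \left(27 + 0 + z\right) + 569 = \left(27 + z\right) + 569 = 596 + z$)
$-3001219 - \frac{1632474 + I{\left(-643,-1559 \right)}}{2276841 - 1561538} = -3001219 - \frac{1632474 + \left(596 - 1559\right)}{2276841 - 1561538} = -3001219 - \frac{1632474 - 963}{715303} = -3001219 - 1631511 \cdot \frac{1}{715303} = -3001219 - \frac{1631511}{715303} = - \frac{2146782585868}{715303}$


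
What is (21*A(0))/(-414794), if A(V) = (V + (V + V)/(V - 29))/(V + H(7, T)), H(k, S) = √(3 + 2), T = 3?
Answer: 0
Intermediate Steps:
H(k, S) = √5
A(V) = (V + 2*V/(-29 + V))/(V + √5) (A(V) = (V + (V + V)/(V - 29))/(V + √5) = (V + (2*V)/(-29 + V))/(V + √5) = (V + 2*V/(-29 + V))/(V + √5))
(21*A(0))/(-414794) = (21*(0*(-27 + 0)/(0² - 29*0 - 29*√5 + 0*√5)))/(-414794) = (21*(0*(-27)/(0 + 0 - 29*√5 + 0)))*(-1/414794) = (21*(0*(-27)/(-29*√5)))*(-1/414794) = (21*(0*(-√5/145)*(-27)))*(-1/414794) = (21*0)*(-1/414794) = 0*(-1/414794) = 0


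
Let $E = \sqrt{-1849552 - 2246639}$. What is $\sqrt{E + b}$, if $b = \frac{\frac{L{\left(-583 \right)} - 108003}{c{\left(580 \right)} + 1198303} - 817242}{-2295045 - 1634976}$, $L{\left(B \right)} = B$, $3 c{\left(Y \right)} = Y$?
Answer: $\frac{\sqrt{512597527541844547088504 + 2465021161971630277271881 i \sqrt{4096191}}}{1570038586141} \approx 31.813 + 31.81 i$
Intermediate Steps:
$c{\left(Y \right)} = \frac{Y}{3}$
$E = i \sqrt{4096191}$ ($E = \sqrt{-4096191} = i \sqrt{4096191} \approx 2023.9 i$)
$b = \frac{326487216344}{1570038586141}$ ($b = \frac{\frac{-583 - 108003}{\frac{1}{3} \cdot 580 + 1198303} - 817242}{-2295045 - 1634976} = \frac{- \frac{108586}{\frac{580}{3} + 1198303} - 817242}{-3930021} = \left(- \frac{108586}{\frac{3595489}{3}} - 817242\right) \left(- \frac{1}{3930021}\right) = \left(\left(-108586\right) \frac{3}{3595489} - 817242\right) \left(- \frac{1}{3930021}\right) = \left(- \frac{325758}{3595489} - 817242\right) \left(- \frac{1}{3930021}\right) = \left(- \frac{2938384947096}{3595489}\right) \left(- \frac{1}{3930021}\right) = \frac{326487216344}{1570038586141} \approx 0.20795$)
$\sqrt{E + b} = \sqrt{i \sqrt{4096191} + \frac{326487216344}{1570038586141}} = \sqrt{\frac{326487216344}{1570038586141} + i \sqrt{4096191}}$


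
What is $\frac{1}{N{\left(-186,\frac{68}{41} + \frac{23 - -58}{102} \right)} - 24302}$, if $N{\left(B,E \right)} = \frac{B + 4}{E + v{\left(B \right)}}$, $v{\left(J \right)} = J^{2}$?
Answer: $- \frac{48230243}{1172091619094} \approx -4.1149 \cdot 10^{-5}$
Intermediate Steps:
$N{\left(B,E \right)} = \frac{4 + B}{E + B^{2}}$ ($N{\left(B,E \right)} = \frac{B + 4}{E + B^{2}} = \frac{4 + B}{E + B^{2}}$)
$\frac{1}{N{\left(-186,\frac{68}{41} + \frac{23 - -58}{102} \right)} - 24302} = \frac{1}{\frac{4 - 186}{\left(\frac{68}{41} + \frac{23 - -58}{102}\right) + \left(-186\right)^{2}} - 24302} = \frac{1}{\frac{1}{\left(68 \cdot \frac{1}{41} + \left(23 + 58\right) \frac{1}{102}\right) + 34596} \left(-182\right) - 24302} = \frac{1}{\frac{1}{\left(\frac{68}{41} + 81 \cdot \frac{1}{102}\right) + 34596} \left(-182\right) - 24302} = \frac{1}{\frac{1}{\left(\frac{68}{41} + \frac{27}{34}\right) + 34596} \left(-182\right) - 24302} = \frac{1}{\frac{1}{\frac{3419}{1394} + 34596} \left(-182\right) - 24302} = \frac{1}{\frac{1}{\frac{48230243}{1394}} \left(-182\right) - 24302} = \frac{1}{\frac{1394}{48230243} \left(-182\right) - 24302} = \frac{1}{- \frac{253708}{48230243} - 24302} = \frac{1}{- \frac{1172091619094}{48230243}} = - \frac{48230243}{1172091619094}$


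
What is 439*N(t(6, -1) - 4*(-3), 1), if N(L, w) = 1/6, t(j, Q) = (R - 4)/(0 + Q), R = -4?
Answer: 439/6 ≈ 73.167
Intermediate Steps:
t(j, Q) = -8/Q (t(j, Q) = (-4 - 4)/(0 + Q) = -8/Q)
N(L, w) = ⅙
439*N(t(6, -1) - 4*(-3), 1) = 439*(⅙) = 439/6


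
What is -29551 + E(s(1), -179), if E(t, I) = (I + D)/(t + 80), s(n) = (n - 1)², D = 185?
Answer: -1182037/40 ≈ -29551.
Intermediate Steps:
s(n) = (-1 + n)²
E(t, I) = (185 + I)/(80 + t) (E(t, I) = (I + 185)/(t + 80) = (185 + I)/(80 + t))
-29551 + E(s(1), -179) = -29551 + (185 - 179)/(80 + (-1 + 1)²) = -29551 + 6/(80 + 0²) = -29551 + 6/(80 + 0) = -29551 + 6/80 = -29551 + (1/80)*6 = -29551 + 3/40 = -1182037/40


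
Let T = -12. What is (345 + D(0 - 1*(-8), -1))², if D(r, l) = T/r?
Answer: 471969/4 ≈ 1.1799e+5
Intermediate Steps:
D(r, l) = -12/r
(345 + D(0 - 1*(-8), -1))² = (345 - 12/(0 - 1*(-8)))² = (345 - 12/(0 + 8))² = (345 - 12/8)² = (345 - 12*⅛)² = (345 - 3/2)² = (687/2)² = 471969/4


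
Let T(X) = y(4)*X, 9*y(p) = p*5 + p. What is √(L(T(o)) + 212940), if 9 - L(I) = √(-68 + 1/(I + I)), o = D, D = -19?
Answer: √(307498356 - 95*I*√15713)/38 ≈ 461.46 - 0.0089355*I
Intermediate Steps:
y(p) = 2*p/3 (y(p) = (p*5 + p)/9 = (5*p + p)/9 = (6*p)/9 = 2*p/3)
o = -19
T(X) = 8*X/3 (T(X) = ((⅔)*4)*X = 8*X/3)
L(I) = 9 - √(-68 + 1/(2*I)) (L(I) = 9 - √(-68 + 1/(I + I)) = 9 - √(-68 + 1/(2*I)))
√(L(T(o)) + 212940) = √((9 - √(-272 + 2/(((8/3)*(-19))))/2) + 212940) = √((9 - √(-272 + 2/(-152/3))/2) + 212940) = √((9 - √(-272 + 2*(-3/152))/2) + 212940) = √((9 - √(-272 - 3/76)/2) + 212940) = √((9 - 5*I*√15713/76) + 212940) = √(212949 - 5*I*√15713/76)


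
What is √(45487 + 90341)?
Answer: 42*√77 ≈ 368.55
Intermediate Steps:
√(45487 + 90341) = √135828 = 42*√77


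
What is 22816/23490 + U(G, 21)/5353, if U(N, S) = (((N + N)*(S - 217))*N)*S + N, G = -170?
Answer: -2794132805626/62870985 ≈ -44442.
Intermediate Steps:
U(N, S) = N + 2*S*N²*(-217 + S) (U(N, S) = (((2*N)*(-217 + S))*N)*S + N = ((2*N*(-217 + S))*N)*S + N = (2*N²*(-217 + S))*S + N = 2*S*N²*(-217 + S) + N = N + 2*S*N²*(-217 + S))
22816/23490 + U(G, 21)/5353 = 22816/23490 - 170*(1 - 434*(-170)*21 + 2*(-170)*21²)/5353 = 22816*(1/23490) - 170*(1 + 1549380 + 2*(-170)*441)*(1/5353) = 11408/11745 - 170*(1 + 1549380 - 149940)*(1/5353) = 11408/11745 - 170*1399441*(1/5353) = 11408/11745 - 237904970*1/5353 = 11408/11745 - 237904970/5353 = -2794132805626/62870985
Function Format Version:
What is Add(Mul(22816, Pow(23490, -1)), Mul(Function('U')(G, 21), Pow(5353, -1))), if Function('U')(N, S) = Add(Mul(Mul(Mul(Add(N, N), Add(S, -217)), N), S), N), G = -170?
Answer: Rational(-2794132805626, 62870985) ≈ -44442.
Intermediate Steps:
Function('U')(N, S) = Add(N, Mul(2, S, Pow(N, 2), Add(-217, S))) (Function('U')(N, S) = Add(Mul(Mul(Mul(Mul(2, N), Add(-217, S)), N), S), N) = Add(Mul(Mul(Mul(2, N, Add(-217, S)), N), S), N) = Add(Mul(Mul(2, Pow(N, 2), Add(-217, S)), S), N) = Add(Mul(2, S, Pow(N, 2), Add(-217, S)), N) = Add(N, Mul(2, S, Pow(N, 2), Add(-217, S))))
Add(Mul(22816, Pow(23490, -1)), Mul(Function('U')(G, 21), Pow(5353, -1))) = Add(Mul(22816, Pow(23490, -1)), Mul(Mul(-170, Add(1, Mul(-434, -170, 21), Mul(2, -170, Pow(21, 2)))), Pow(5353, -1))) = Add(Mul(22816, Rational(1, 23490)), Mul(Mul(-170, Add(1, 1549380, Mul(2, -170, 441))), Rational(1, 5353))) = Add(Rational(11408, 11745), Mul(Mul(-170, Add(1, 1549380, -149940)), Rational(1, 5353))) = Add(Rational(11408, 11745), Mul(Mul(-170, 1399441), Rational(1, 5353))) = Add(Rational(11408, 11745), Mul(-237904970, Rational(1, 5353))) = Add(Rational(11408, 11745), Rational(-237904970, 5353)) = Rational(-2794132805626, 62870985)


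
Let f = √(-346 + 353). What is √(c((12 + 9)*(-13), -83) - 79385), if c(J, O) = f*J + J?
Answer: √(-79658 - 273*√7) ≈ 283.51*I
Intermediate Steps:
f = √7 ≈ 2.6458
c(J, O) = J + J*√7 (c(J, O) = √7*J + J = J*√7 + J = J + J*√7)
√(c((12 + 9)*(-13), -83) - 79385) = √(((12 + 9)*(-13))*(1 + √7) - 79385) = √((21*(-13))*(1 + √7) - 79385) = √(-273*(1 + √7) - 79385) = √((-273 - 273*√7) - 79385) = √(-79658 - 273*√7)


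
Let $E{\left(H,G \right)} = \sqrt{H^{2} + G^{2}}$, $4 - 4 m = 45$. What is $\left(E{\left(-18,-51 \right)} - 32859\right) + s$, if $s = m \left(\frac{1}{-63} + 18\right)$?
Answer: $- \frac{8326921}{252} + 15 \sqrt{13} \approx -32989.0$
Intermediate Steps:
$m = - \frac{41}{4}$ ($m = 1 - \frac{45}{4} = - \frac{41}{4} \approx -10.25$)
$E{\left(H,G \right)} = \sqrt{G^{2} + H^{2}}$
$s = - \frac{46453}{252}$ ($s = - \frac{41 \left(\frac{1}{-63} + 18\right)}{4} = - \frac{41 \left(- \frac{1}{63} + 18\right)}{4} = \left(- \frac{41}{4}\right) \frac{1133}{63} = - \frac{46453}{252} \approx -184.34$)
$\left(E{\left(-18,-51 \right)} - 32859\right) + s = \left(\sqrt{\left(-51\right)^{2} + \left(-18\right)^{2}} - 32859\right) - \frac{46453}{252} = \left(\sqrt{2601 + 324} - 32859\right) - \frac{46453}{252} = \left(\sqrt{2925} - 32859\right) - \frac{46453}{252} = \left(15 \sqrt{13} - 32859\right) - \frac{46453}{252} = \left(-32859 + 15 \sqrt{13}\right) - \frac{46453}{252} = - \frac{8326921}{252} + 15 \sqrt{13}$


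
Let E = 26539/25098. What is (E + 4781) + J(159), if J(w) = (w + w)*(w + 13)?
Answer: 1492780285/25098 ≈ 59478.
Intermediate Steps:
E = 26539/25098 (E = 26539*(1/25098) = 26539/25098 ≈ 1.0574)
J(w) = 2*w*(13 + w) (J(w) = (2*w)*(13 + w) = 2*w*(13 + w))
(E + 4781) + J(159) = (26539/25098 + 4781) + 2*159*(13 + 159) = 120020077/25098 + 2*159*172 = 120020077/25098 + 54696 = 1492780285/25098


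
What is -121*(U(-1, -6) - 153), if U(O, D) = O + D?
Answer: 19360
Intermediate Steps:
U(O, D) = D + O
-121*(U(-1, -6) - 153) = -121*((-6 - 1) - 153) = -121*(-7 - 153) = -121*(-160) = 19360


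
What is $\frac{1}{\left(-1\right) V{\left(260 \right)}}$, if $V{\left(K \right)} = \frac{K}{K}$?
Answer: $-1$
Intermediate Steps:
$V{\left(K \right)} = 1$
$\frac{1}{\left(-1\right) V{\left(260 \right)}} = \frac{1}{\left(-1\right) 1} = \frac{1}{-1} = -1$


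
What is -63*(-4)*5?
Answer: 1260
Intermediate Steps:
-63*(-4)*5 = -7*(-36)*5 = 252*5 = 1260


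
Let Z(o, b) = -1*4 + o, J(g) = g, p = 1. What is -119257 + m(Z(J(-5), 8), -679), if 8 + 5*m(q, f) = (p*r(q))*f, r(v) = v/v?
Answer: -596972/5 ≈ -1.1939e+5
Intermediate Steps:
Z(o, b) = -4 + o
r(v) = 1
m(q, f) = -8/5 + f/5 (m(q, f) = -8/5 + ((1*1)*f)/5 = -8/5 + (1*f)/5 = -8/5 + f/5)
-119257 + m(Z(J(-5), 8), -679) = -119257 + (-8/5 + (⅕)*(-679)) = -119257 + (-8/5 - 679/5) = -119257 - 687/5 = -596972/5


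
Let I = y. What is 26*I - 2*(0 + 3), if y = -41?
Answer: -1072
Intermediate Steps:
I = -41
26*I - 2*(0 + 3) = 26*(-41) - 2*(0 + 3) = -1066 - 2*3 = -1066 - 6 = -1072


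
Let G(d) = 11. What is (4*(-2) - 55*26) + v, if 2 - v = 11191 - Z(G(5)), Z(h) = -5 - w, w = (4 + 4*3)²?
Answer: -12888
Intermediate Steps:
w = 256 (w = (4 + 12)² = 16² = 256)
Z(h) = -261 (Z(h) = -5 - 1*256 = -5 - 256 = -261)
v = -11450 (v = 2 - (11191 - 1*(-261)) = 2 - (11191 + 261) = 2 - 1*11452 = 2 - 11452 = -11450)
(4*(-2) - 55*26) + v = (4*(-2) - 55*26) - 11450 = (-8 - 1430) - 11450 = -1438 - 11450 = -12888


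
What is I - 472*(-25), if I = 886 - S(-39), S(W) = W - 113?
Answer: 12838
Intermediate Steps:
S(W) = -113 + W
I = 1038 (I = 886 - (-113 - 39) = 886 - 1*(-152) = 886 + 152 = 1038)
I - 472*(-25) = 1038 - 472*(-25) = 1038 + 11800 = 12838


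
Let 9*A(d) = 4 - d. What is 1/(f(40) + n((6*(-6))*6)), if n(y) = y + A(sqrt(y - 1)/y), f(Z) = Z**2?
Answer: 747429120/1034774092831 - 1944*I*sqrt(217)/7243418649817 ≈ 0.00072231 - 3.9535e-9*I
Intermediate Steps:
A(d) = 4/9 - d/9 (A(d) = (4 - d)/9 = 4/9 - d/9)
n(y) = 4/9 + y - sqrt(-1 + y)/(9*y) (n(y) = y + (4/9 - sqrt(y - 1)/(9*y)) = y + (4/9 - sqrt(-1 + y)/(9*y)) = 4/9 + y - sqrt(-1 + y)/(9*y))
1/(f(40) + n((6*(-6))*6)) = 1/(40**2 + (4/9 + (6*(-6))*6 - sqrt(-1 + (6*(-6))*6)/(9*((6*(-6))*6)))) = 1/(1600 + (4/9 - 36*6 - sqrt(-1 - 36*6)/(9*((-36*6))))) = 1/(1600 + (4/9 - 216 - 1/9*sqrt(-1 - 216)/(-216))) = 1/(1600 + (4/9 - 216 - 1/9*(-1/216)*sqrt(-217))) = 1/(1600 + (4/9 - 216 - 1/9*(-1/216)*I*sqrt(217))) = 1/(1600 + (4/9 - 216 + I*sqrt(217)/1944)) = 1/(1600 + (-1940/9 + I*sqrt(217)/1944)) = 1/(12460/9 + I*sqrt(217)/1944)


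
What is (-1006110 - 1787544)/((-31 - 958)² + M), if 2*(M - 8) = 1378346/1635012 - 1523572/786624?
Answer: -149709552506682048/52417075631195353 ≈ -2.8561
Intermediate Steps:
M = 399404508601/53589153312 (M = 8 + (1378346/1635012 - 1523572/786624)/2 = 8 + (1378346*(1/1635012) - 1523572*1/786624)/2 = 8 + (689173/817506 - 380893/196656)/2 = 8 + (½)*(-29308717895/26794576656) = 8 - 29308717895/53589153312 = 399404508601/53589153312 ≈ 7.4531)
(-1006110 - 1787544)/((-31 - 958)² + M) = (-1006110 - 1787544)/((-31 - 958)² + 399404508601/53589153312) = -2793654/((-989)² + 399404508601/53589153312) = -2793654/(978121 + 399404508601/53589153312) = -2793654/52417075631195353/53589153312 = -2793654*53589153312/52417075631195353 = -149709552506682048/52417075631195353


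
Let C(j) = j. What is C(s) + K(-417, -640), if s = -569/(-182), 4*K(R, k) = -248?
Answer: -10715/182 ≈ -58.874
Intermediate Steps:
K(R, k) = -62 (K(R, k) = (¼)*(-248) = -62)
s = 569/182 (s = -569*(-1/182) = 569/182 ≈ 3.1264)
C(s) + K(-417, -640) = 569/182 - 62 = -10715/182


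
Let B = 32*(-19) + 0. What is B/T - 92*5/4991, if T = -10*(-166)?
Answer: -41284/90055 ≈ -0.45843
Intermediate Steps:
T = 1660
B = -608 (B = -608 + 0 = -608)
B/T - 92*5/4991 = -608/1660 - 92*5/4991 = -608*1/1660 - 460*1/4991 = -152/415 - 20/217 = -41284/90055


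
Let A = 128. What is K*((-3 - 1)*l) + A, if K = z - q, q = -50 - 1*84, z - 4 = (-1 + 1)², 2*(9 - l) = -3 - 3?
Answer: -6496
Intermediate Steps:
l = 12 (l = 9 - (-3 - 3)/2 = 9 - ½*(-6) = 9 + 3 = 12)
z = 4 (z = 4 + (-1 + 1)² = 4 + 0² = 4 + 0 = 4)
q = -134 (q = -50 - 84 = -134)
K = 138 (K = 4 - 1*(-134) = 4 + 134 = 138)
K*((-3 - 1)*l) + A = 138*((-3 - 1)*12) + 128 = 138*(-4*12) + 128 = 138*(-48) + 128 = -6624 + 128 = -6496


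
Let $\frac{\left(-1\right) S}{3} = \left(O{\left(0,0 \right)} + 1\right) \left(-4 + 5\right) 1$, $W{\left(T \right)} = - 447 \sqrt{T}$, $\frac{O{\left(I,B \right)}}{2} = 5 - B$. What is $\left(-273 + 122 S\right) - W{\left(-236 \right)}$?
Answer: $-4299 + 894 i \sqrt{59} \approx -4299.0 + 6866.9 i$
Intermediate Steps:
$O{\left(I,B \right)} = 10 - 2 B$ ($O{\left(I,B \right)} = 2 \left(5 - B\right) = 10 - 2 B$)
$S = -33$ ($S = - 3 \left(\left(10 - 0\right) + 1\right) \left(-4 + 5\right) 1 = - 3 \left(\left(10 + 0\right) + 1\right) 1 \cdot 1 = - 3 \left(10 + 1\right) 1 \cdot 1 = - 3 \cdot 11 \cdot 1 \cdot 1 = - 3 \cdot 11 \cdot 1 = \left(-3\right) 11 = -33$)
$\left(-273 + 122 S\right) - W{\left(-236 \right)} = \left(-273 + 122 \left(-33\right)\right) - - 447 \sqrt{-236} = \left(-273 - 4026\right) - - 447 \cdot 2 i \sqrt{59} = -4299 - - 894 i \sqrt{59} = -4299 + 894 i \sqrt{59}$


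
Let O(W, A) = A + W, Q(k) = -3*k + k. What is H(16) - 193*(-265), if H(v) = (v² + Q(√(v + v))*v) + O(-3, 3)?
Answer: 51401 - 128*√2 ≈ 51220.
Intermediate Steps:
Q(k) = -2*k
H(v) = v² - 2*√2*v^(3/2) (H(v) = (v² + (-2*√(v + v))*v) + (3 - 3) = (v² + (-2*√2*√v)*v) + 0 = (v² - 2*√2*v^(3/2)) + 0 = v² - 2*√2*v^(3/2))
H(16) - 193*(-265) = (16² - 2*√2*16^(3/2)) - 193*(-265) = (256 - 2*√2*64) + 51145 = (256 - 128*√2) + 51145 = 51401 - 128*√2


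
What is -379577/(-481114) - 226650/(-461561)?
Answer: 284242427797/222063458954 ≈ 1.2800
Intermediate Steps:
-379577/(-481114) - 226650/(-461561) = -379577*(-1/481114) - 226650*(-1/461561) = 379577/481114 + 226650/461561 = 284242427797/222063458954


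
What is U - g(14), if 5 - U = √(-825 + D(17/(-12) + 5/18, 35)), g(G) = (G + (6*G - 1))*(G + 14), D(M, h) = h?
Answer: -2711 - I*√790 ≈ -2711.0 - 28.107*I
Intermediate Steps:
g(G) = (-1 + 7*G)*(14 + G) (g(G) = (G + (-1 + 6*G))*(14 + G) = (-1 + 7*G)*(14 + G))
U = 5 - I*√790 (U = 5 - √(-825 + 35) = 5 - √(-790) = 5 - I*√790 ≈ 5.0 - 28.107*I)
U - g(14) = (5 - I*√790) - (-14 + 7*14² + 97*14) = (5 - I*√790) - (-14 + 7*196 + 1358) = (5 - I*√790) - (-14 + 1372 + 1358) = (5 - I*√790) - 1*2716 = (5 - I*√790) - 2716 = -2711 - I*√790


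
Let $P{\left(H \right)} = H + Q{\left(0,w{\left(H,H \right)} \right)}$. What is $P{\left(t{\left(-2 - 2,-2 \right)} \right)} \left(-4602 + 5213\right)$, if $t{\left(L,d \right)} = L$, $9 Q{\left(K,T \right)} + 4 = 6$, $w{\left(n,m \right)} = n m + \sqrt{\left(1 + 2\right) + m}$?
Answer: $- \frac{20774}{9} \approx -2308.2$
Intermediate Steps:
$w{\left(n,m \right)} = \sqrt{3 + m} + m n$ ($w{\left(n,m \right)} = m n + \sqrt{3 + m} = \sqrt{3 + m} + m n$)
$Q{\left(K,T \right)} = \frac{2}{9}$ ($Q{\left(K,T \right)} = - \frac{4}{9} + \frac{1}{9} \cdot 6 = - \frac{4}{9} + \frac{2}{3} = \frac{2}{9}$)
$P{\left(H \right)} = \frac{2}{9} + H$ ($P{\left(H \right)} = H + \frac{2}{9} = \frac{2}{9} + H$)
$P{\left(t{\left(-2 - 2,-2 \right)} \right)} \left(-4602 + 5213\right) = \left(\frac{2}{9} - 4\right) \left(-4602 + 5213\right) = \left(\frac{2}{9} - 4\right) 611 = \left(- \frac{34}{9}\right) 611 = - \frac{20774}{9}$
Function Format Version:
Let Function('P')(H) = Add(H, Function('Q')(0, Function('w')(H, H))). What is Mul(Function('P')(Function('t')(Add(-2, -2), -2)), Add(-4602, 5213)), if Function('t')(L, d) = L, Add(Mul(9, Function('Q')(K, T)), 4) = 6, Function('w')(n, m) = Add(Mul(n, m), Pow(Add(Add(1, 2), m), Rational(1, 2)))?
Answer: Rational(-20774, 9) ≈ -2308.2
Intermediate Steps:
Function('w')(n, m) = Add(Pow(Add(3, m), Rational(1, 2)), Mul(m, n)) (Function('w')(n, m) = Add(Mul(m, n), Pow(Add(3, m), Rational(1, 2))) = Add(Pow(Add(3, m), Rational(1, 2)), Mul(m, n)))
Function('Q')(K, T) = Rational(2, 9) (Function('Q')(K, T) = Add(Rational(-4, 9), Mul(Rational(1, 9), 6)) = Add(Rational(-4, 9), Rational(2, 3)) = Rational(2, 9))
Function('P')(H) = Add(Rational(2, 9), H) (Function('P')(H) = Add(H, Rational(2, 9)) = Add(Rational(2, 9), H))
Mul(Function('P')(Function('t')(Add(-2, -2), -2)), Add(-4602, 5213)) = Mul(Add(Rational(2, 9), Add(-2, -2)), Add(-4602, 5213)) = Mul(Add(Rational(2, 9), -4), 611) = Mul(Rational(-34, 9), 611) = Rational(-20774, 9)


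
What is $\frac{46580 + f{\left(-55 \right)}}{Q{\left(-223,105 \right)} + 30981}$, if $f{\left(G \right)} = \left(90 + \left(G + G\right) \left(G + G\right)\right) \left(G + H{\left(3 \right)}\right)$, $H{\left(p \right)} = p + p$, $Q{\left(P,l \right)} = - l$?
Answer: $- \frac{275365}{15438} \approx -17.837$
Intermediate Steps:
$H{\left(p \right)} = 2 p$
$f{\left(G \right)} = \left(6 + G\right) \left(90 + 4 G^{2}\right)$ ($f{\left(G \right)} = \left(90 + \left(G + G\right) \left(G + G\right)\right) \left(G + 2 \cdot 3\right) = \left(90 + 2 G 2 G\right) \left(G + 6\right) = \left(90 + 4 G^{2}\right) \left(6 + G\right) = \left(6 + G\right) \left(90 + 4 G^{2}\right)$)
$\frac{46580 + f{\left(-55 \right)}}{Q{\left(-223,105 \right)} + 30981} = \frac{46580 + \left(540 + 4 \left(-55\right)^{3} + 24 \left(-55\right)^{2} + 90 \left(-55\right)\right)}{\left(-1\right) 105 + 30981} = \frac{46580 + \left(540 + 4 \left(-166375\right) + 24 \cdot 3025 - 4950\right)}{-105 + 30981} = \frac{46580 + \left(540 - 665500 + 72600 - 4950\right)}{30876} = \left(46580 - 597310\right) \frac{1}{30876} = \left(-550730\right) \frac{1}{30876} = - \frac{275365}{15438}$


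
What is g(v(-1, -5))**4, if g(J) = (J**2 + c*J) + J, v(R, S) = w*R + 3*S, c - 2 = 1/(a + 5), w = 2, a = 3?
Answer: 12679075871361/4096 ≈ 3.0955e+9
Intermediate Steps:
c = 17/8 (c = 2 + 1/(3 + 5) = 2 + 1/8 = 17/8 ≈ 2.1250)
v(R, S) = 2*R + 3*S
g(J) = J**2 + 25*J/8 (g(J) = (J**2 + 17*J/8) + J = J**2 + 25*J/8)
g(v(-1, -5))**4 = ((2*(-1) + 3*(-5))*(25 + 8*(2*(-1) + 3*(-5)))/8)**4 = ((-2 - 15)*(25 + 8*(-2 - 15))/8)**4 = ((1/8)*(-17)*(25 + 8*(-17)))**4 = ((1/8)*(-17)*(25 - 136))**4 = ((1/8)*(-17)*(-111))**4 = (1887/8)**4 = 12679075871361/4096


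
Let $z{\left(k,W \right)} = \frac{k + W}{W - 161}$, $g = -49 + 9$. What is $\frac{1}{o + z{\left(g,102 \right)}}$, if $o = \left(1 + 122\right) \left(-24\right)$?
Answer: $- \frac{59}{174230} \approx -0.00033863$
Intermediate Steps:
$g = -40$
$z{\left(k,W \right)} = \frac{W + k}{-161 + W}$
$o = -2952$ ($o = 123 \left(-24\right) = -2952$)
$\frac{1}{o + z{\left(g,102 \right)}} = \frac{1}{-2952 + \frac{102 - 40}{-161 + 102}} = \frac{1}{-2952 + \frac{1}{-59} \cdot 62} = \frac{1}{-2952 - \frac{62}{59}} = \frac{1}{- \frac{174230}{59}} = - \frac{59}{174230}$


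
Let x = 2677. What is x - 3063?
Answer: -386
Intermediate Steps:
x - 3063 = 2677 - 3063 = -386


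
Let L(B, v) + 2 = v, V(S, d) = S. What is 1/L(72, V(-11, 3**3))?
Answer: -1/13 ≈ -0.076923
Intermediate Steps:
L(B, v) = -2 + v
1/L(72, V(-11, 3**3)) = 1/(-2 - 11) = 1/(-13) = -1/13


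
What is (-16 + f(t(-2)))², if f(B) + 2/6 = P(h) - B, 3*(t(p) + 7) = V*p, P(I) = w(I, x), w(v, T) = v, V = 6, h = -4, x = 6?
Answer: 784/9 ≈ 87.111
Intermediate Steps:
P(I) = I
t(p) = -7 + 2*p (t(p) = -7 + (6*p)/3 = -7 + 2*p)
f(B) = -13/3 - B (f(B) = -⅓ + (-4 - B) = -13/3 - B)
(-16 + f(t(-2)))² = (-16 + (-13/3 - (-7 + 2*(-2))))² = (-16 + (-13/3 - (-7 - 4)))² = (-16 + (-13/3 - 1*(-11)))² = (-16 + (-13/3 + 11))² = (-16 + 20/3)² = (-28/3)² = 784/9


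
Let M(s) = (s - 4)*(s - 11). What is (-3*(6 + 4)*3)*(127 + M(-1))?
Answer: -16830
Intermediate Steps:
M(s) = (-11 + s)*(-4 + s) (M(s) = (-4 + s)*(-11 + s) = (-11 + s)*(-4 + s))
(-3*(6 + 4)*3)*(127 + M(-1)) = (-3*(6 + 4)*3)*(127 + (44 + (-1)² - 15*(-1))) = (-3*10*3)*(127 + (44 + 1 + 15)) = (-30*3)*(127 + 60) = -90*187 = -16830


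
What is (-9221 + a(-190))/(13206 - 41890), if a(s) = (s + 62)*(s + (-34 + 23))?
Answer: -16507/28684 ≈ -0.57548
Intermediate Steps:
a(s) = (-11 + s)*(62 + s) (a(s) = (62 + s)*(s - 11) = (62 + s)*(-11 + s) = (-11 + s)*(62 + s))
(-9221 + a(-190))/(13206 - 41890) = (-9221 + (-682 + (-190)² + 51*(-190)))/(13206 - 41890) = (-9221 + (-682 + 36100 - 9690))/(-28684) = (-9221 + 25728)*(-1/28684) = 16507*(-1/28684) = -16507/28684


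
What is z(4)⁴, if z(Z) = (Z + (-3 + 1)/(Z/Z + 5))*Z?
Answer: 3748096/81 ≈ 46273.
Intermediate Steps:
z(Z) = Z*(-⅓ + Z) (z(Z) = (Z - 2/(1 + 5))*Z = (Z - 2/6)*Z = (Z - 2*⅙)*Z = (Z - ⅓)*Z = (-⅓ + Z)*Z = Z*(-⅓ + Z))
z(4)⁴ = (4*(-⅓ + 4))⁴ = (4*(11/3))⁴ = (44/3)⁴ = 3748096/81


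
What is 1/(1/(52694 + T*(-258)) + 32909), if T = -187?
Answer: 100940/3321834461 ≈ 3.0387e-5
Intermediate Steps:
1/(1/(52694 + T*(-258)) + 32909) = 1/(1/(52694 - 187*(-258)) + 32909) = 1/(1/(52694 + 48246) + 32909) = 1/(1/100940 + 32909) = 1/(3321834461/100940) = 100940/3321834461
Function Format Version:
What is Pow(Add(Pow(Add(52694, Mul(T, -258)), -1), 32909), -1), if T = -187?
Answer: Rational(100940, 3321834461) ≈ 3.0387e-5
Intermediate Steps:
Pow(Add(Pow(Add(52694, Mul(T, -258)), -1), 32909), -1) = Pow(Add(Pow(Add(52694, Mul(-187, -258)), -1), 32909), -1) = Pow(Add(Pow(Add(52694, 48246), -1), 32909), -1) = Pow(Add(Pow(100940, -1), 32909), -1) = Pow(Add(Rational(1, 100940), 32909), -1) = Pow(Rational(3321834461, 100940), -1) = Rational(100940, 3321834461)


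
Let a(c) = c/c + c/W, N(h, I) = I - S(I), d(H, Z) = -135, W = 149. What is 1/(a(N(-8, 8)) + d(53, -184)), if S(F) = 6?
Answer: -149/19964 ≈ -0.0074634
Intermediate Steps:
N(h, I) = -6 + I (N(h, I) = I - 1*6 = I - 6 = -6 + I)
a(c) = 1 + c/149 (a(c) = c/c + c/149 = 1 + c*(1/149) = 1 + c/149)
1/(a(N(-8, 8)) + d(53, -184)) = 1/((1 + (-6 + 8)/149) - 135) = 1/((1 + (1/149)*2) - 135) = 1/((1 + 2/149) - 135) = 1/(151/149 - 135) = 1/(-19964/149) = -149/19964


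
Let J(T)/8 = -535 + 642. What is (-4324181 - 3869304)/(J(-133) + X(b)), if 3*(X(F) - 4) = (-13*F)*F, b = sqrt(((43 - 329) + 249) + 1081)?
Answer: 8193485/3664 ≈ 2236.2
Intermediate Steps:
J(T) = 856 (J(T) = 8*(-535 + 642) = 8*107 = 856)
b = 6*sqrt(29) (b = sqrt((-286 + 249) + 1081) = sqrt(-37 + 1081) = sqrt(1044) = 6*sqrt(29) ≈ 32.311)
X(F) = 4 - 13*F**2/3 (X(F) = 4 + ((-13*F)*F)/3 = 4 + (-13*F**2)/3 = 4 - 13*F**2/3)
(-4324181 - 3869304)/(J(-133) + X(b)) = (-4324181 - 3869304)/(856 + (4 - 13*(6*sqrt(29))**2/3)) = -8193485/(856 + (4 - 13/3*1044)) = -8193485/(856 + (4 - 4524)) = -8193485/(856 - 4520) = -8193485/(-3664) = -8193485*(-1/3664) = 8193485/3664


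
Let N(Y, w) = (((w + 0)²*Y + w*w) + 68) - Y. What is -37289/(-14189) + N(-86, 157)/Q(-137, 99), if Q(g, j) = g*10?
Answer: 4253885287/2776990 ≈ 1531.8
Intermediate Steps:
Q(g, j) = 10*g
N(Y, w) = 68 + w² - Y + Y*w² (N(Y, w) = ((w²*Y + w²) + 68) - Y = ((Y*w² + w²) + 68) - Y = ((w² + Y*w²) + 68) - Y = (68 + w² + Y*w²) - Y = 68 + w² - Y + Y*w²)
-37289/(-14189) + N(-86, 157)/Q(-137, 99) = -37289/(-14189) + (68 + 157² - 1*(-86) - 86*157²)/((10*(-137))) = -37289*(-1/14189) + (68 + 24649 + 86 - 86*24649)/(-1370) = 5327/2027 + (68 + 24649 + 86 - 2119814)*(-1/1370) = 5327/2027 - 2095011*(-1/1370) = 5327/2027 + 2095011/1370 = 4253885287/2776990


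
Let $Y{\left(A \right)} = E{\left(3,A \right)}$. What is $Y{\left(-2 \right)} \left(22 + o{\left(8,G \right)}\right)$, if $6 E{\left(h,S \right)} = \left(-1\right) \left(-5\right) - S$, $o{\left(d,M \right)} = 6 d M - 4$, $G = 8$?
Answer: $469$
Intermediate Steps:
$o{\left(d,M \right)} = -4 + 6 M d$ ($o{\left(d,M \right)} = 6 M d - 4 = -4 + 6 M d$)
$E{\left(h,S \right)} = \frac{5}{6} - \frac{S}{6}$ ($E{\left(h,S \right)} = \frac{\left(-1\right) \left(-5\right) - S}{6} = \frac{5 - S}{6} = \frac{5}{6} - \frac{S}{6}$)
$Y{\left(A \right)} = \frac{5}{6} - \frac{A}{6}$
$Y{\left(-2 \right)} \left(22 + o{\left(8,G \right)}\right) = \left(\frac{5}{6} - - \frac{1}{3}\right) \left(22 - \left(4 - 384\right)\right) = \left(\frac{5}{6} + \frac{1}{3}\right) \left(22 + \left(-4 + 384\right)\right) = \frac{7 \left(22 + 380\right)}{6} = \frac{7}{6} \cdot 402 = 469$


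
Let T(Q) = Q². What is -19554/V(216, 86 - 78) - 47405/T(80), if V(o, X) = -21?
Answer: 8276673/8960 ≈ 923.74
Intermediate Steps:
-19554/V(216, 86 - 78) - 47405/T(80) = -19554/(-21) - 47405/(80²) = -19554*(-1/21) - 47405/6400 = 6518/7 - 47405*1/6400 = 6518/7 - 9481/1280 = 8276673/8960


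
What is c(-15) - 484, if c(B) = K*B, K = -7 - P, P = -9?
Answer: -514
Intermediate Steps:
K = 2 (K = -7 - 1*(-9) = -7 + 9 = 2)
c(B) = 2*B
c(-15) - 484 = 2*(-15) - 484 = -30 - 484 = -514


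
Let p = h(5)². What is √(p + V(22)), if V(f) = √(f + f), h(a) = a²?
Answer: √(625 + 2*√11) ≈ 25.132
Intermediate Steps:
p = 625 (p = (5²)² = 25² = 625)
V(f) = √2*√f (V(f) = √(2*f) = √2*√f)
√(p + V(22)) = √(625 + √2*√22) = √(625 + 2*√11)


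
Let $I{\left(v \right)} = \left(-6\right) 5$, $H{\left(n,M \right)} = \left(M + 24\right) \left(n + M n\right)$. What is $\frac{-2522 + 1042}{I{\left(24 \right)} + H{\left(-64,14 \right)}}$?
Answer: $\frac{148}{3651} \approx 0.040537$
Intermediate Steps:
$H{\left(n,M \right)} = \left(24 + M\right) \left(n + M n\right)$
$I{\left(v \right)} = -30$
$\frac{-2522 + 1042}{I{\left(24 \right)} + H{\left(-64,14 \right)}} = \frac{-2522 + 1042}{-30 - 64 \left(24 + 14^{2} + 25 \cdot 14\right)} = - \frac{1480}{-30 - 64 \left(24 + 196 + 350\right)} = - \frac{1480}{-30 - 36480} = - \frac{1480}{-36510} = \left(-1480\right) \left(- \frac{1}{36510}\right) = \frac{148}{3651}$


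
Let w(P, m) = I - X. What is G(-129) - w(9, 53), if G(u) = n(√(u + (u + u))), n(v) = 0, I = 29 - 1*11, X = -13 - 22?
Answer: -53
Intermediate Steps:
X = -35
I = 18 (I = 29 - 11 = 18)
w(P, m) = 53 (w(P, m) = 18 - 1*(-35) = 18 + 35 = 53)
G(u) = 0
G(-129) - w(9, 53) = 0 - 1*53 = 0 - 53 = -53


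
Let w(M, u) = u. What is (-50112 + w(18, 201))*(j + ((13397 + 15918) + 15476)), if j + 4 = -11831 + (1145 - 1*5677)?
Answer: -1418670264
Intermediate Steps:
j = -16367 (j = -4 + (-11831 + (1145 - 1*5677)) = -4 + (-11831 + (1145 - 5677)) = -4 + (-11831 - 4532) = -4 - 16363 = -16367)
(-50112 + w(18, 201))*(j + ((13397 + 15918) + 15476)) = (-50112 + 201)*(-16367 + ((13397 + 15918) + 15476)) = -49911*(-16367 + (29315 + 15476)) = -49911*(-16367 + 44791) = -49911*28424 = -1418670264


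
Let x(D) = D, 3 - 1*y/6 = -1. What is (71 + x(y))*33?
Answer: 3135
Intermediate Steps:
y = 24 (y = 18 - 6*(-1) = 18 + 6 = 24)
(71 + x(y))*33 = (71 + 24)*33 = 95*33 = 3135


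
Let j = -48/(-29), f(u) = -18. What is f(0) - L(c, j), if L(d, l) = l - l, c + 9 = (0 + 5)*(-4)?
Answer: -18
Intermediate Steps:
c = -29 (c = -9 + (0 + 5)*(-4) = -9 + 5*(-4) = -9 - 20 = -29)
j = 48/29 (j = -48*(-1/29) = 48/29 ≈ 1.6552)
L(d, l) = 0
f(0) - L(c, j) = -18 - 1*0 = -18 + 0 = -18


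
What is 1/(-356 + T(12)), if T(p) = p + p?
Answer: -1/332 ≈ -0.0030120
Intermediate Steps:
T(p) = 2*p
1/(-356 + T(12)) = 1/(-356 + 2*12) = 1/(-356 + 24) = 1/(-332) = -1/332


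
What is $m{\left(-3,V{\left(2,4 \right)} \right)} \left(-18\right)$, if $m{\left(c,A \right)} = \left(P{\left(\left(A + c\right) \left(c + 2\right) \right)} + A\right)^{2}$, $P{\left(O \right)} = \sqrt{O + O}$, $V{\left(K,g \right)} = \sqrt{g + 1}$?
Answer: $- 18 \left(\sqrt{5} + \sqrt{2} \sqrt{3 - \sqrt{5}}\right)^{2} \approx -217.0$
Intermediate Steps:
$V{\left(K,g \right)} = \sqrt{1 + g}$
$P{\left(O \right)} = \sqrt{2} \sqrt{O}$ ($P{\left(O \right)} = \sqrt{2 O} = \sqrt{2} \sqrt{O}$)
$m{\left(c,A \right)} = \left(A + \sqrt{2} \sqrt{\left(2 + c\right) \left(A + c\right)}\right)^{2}$ ($m{\left(c,A \right)} = \left(\sqrt{2} \sqrt{\left(A + c\right) \left(c + 2\right)} + A\right)^{2} = \left(\sqrt{2} \sqrt{\left(A + c\right) \left(2 + c\right)} + A\right)^{2} = \left(\sqrt{2} \sqrt{\left(2 + c\right) \left(A + c\right)} + A\right)^{2} = \left(A + \sqrt{2} \sqrt{\left(2 + c\right) \left(A + c\right)}\right)^{2}$)
$m{\left(-3,V{\left(2,4 \right)} \right)} \left(-18\right) = \left(\sqrt{1 + 4} + \sqrt{2} \sqrt{\left(-3\right)^{2} + 2 \sqrt{1 + 4} + 2 \left(-3\right) + \sqrt{1 + 4} \left(-3\right)}\right)^{2} \left(-18\right) = \left(\sqrt{5} + \sqrt{2} \sqrt{9 + 2 \sqrt{5} - 6 + \sqrt{5} \left(-3\right)}\right)^{2} \left(-18\right) = \left(\sqrt{5} + \sqrt{2} \sqrt{9 + 2 \sqrt{5} - 6 - 3 \sqrt{5}}\right)^{2} \left(-18\right) = \left(\sqrt{5} + \sqrt{2} \sqrt{3 - \sqrt{5}}\right)^{2} \left(-18\right) = - 18 \left(\sqrt{5} + \sqrt{2} \sqrt{3 - \sqrt{5}}\right)^{2}$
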